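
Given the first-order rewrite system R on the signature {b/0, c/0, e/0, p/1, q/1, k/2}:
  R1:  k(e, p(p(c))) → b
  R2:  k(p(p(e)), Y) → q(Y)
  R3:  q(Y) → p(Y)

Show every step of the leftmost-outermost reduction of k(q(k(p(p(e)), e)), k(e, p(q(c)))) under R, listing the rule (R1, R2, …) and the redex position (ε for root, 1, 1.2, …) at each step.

p(b)

1. k(q(k(p(p(e)), e)), k(e, p(q(c))))  →  k(p(k(p(p(e)), e)), k(e, p(q(c))))   [R3 at 1]
2. k(p(k(p(p(e)), e)), k(e, p(q(c))))  →  k(p(q(e)), k(e, p(q(c))))   [R2 at 1.1]
3. k(p(q(e)), k(e, p(q(c))))  →  k(p(p(e)), k(e, p(q(c))))   [R3 at 1.1]
4. k(p(p(e)), k(e, p(q(c))))  →  q(k(e, p(q(c))))   [R2 at ε]
5. q(k(e, p(q(c))))  →  p(k(e, p(q(c))))   [R3 at ε]
6. p(k(e, p(q(c))))  →  p(k(e, p(p(c))))   [R3 at 1.2.1]
7. p(k(e, p(p(c))))  →  p(b)   [R1 at 1]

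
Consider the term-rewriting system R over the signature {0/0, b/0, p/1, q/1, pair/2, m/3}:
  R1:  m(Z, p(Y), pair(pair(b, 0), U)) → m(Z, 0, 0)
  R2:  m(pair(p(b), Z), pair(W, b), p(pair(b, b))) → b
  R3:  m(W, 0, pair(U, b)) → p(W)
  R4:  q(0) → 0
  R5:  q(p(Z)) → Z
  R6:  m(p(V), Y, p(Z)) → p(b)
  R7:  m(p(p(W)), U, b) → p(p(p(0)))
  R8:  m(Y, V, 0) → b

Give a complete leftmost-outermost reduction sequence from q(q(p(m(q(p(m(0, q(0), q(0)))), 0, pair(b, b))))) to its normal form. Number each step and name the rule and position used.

b

1. q(q(p(m(q(p(m(0, q(0), q(0)))), 0, pair(b, b)))))  →  q(m(q(p(m(0, q(0), q(0)))), 0, pair(b, b)))   [R5 at 1]
2. q(m(q(p(m(0, q(0), q(0)))), 0, pair(b, b)))  →  q(p(q(p(m(0, q(0), q(0))))))   [R3 at 1]
3. q(p(q(p(m(0, q(0), q(0))))))  →  q(p(m(0, q(0), q(0))))   [R5 at ε]
4. q(p(m(0, q(0), q(0))))  →  m(0, q(0), q(0))   [R5 at ε]
5. m(0, q(0), q(0))  →  m(0, 0, q(0))   [R4 at 2]
6. m(0, 0, q(0))  →  m(0, 0, 0)   [R4 at 3]
7. m(0, 0, 0)  →  b   [R8 at ε]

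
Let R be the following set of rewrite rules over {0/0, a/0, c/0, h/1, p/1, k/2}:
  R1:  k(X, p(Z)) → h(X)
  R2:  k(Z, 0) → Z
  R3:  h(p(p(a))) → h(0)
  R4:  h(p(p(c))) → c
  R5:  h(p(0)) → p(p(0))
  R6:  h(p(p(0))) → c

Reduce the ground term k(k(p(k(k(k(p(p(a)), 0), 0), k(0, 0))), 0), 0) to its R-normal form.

p(p(p(a)))

1. k(k(p(k(k(k(p(p(a)), 0), 0), k(0, 0))), 0), 0)  →  k(p(k(k(k(p(p(a)), 0), 0), k(0, 0))), 0)   [R2 at ε]
2. k(p(k(k(k(p(p(a)), 0), 0), k(0, 0))), 0)  →  p(k(k(k(p(p(a)), 0), 0), k(0, 0)))   [R2 at ε]
3. p(k(k(k(p(p(a)), 0), 0), k(0, 0)))  →  p(k(k(p(p(a)), 0), k(0, 0)))   [R2 at 1.1]
4. p(k(k(p(p(a)), 0), k(0, 0)))  →  p(k(p(p(a)), k(0, 0)))   [R2 at 1.1]
5. p(k(p(p(a)), k(0, 0)))  →  p(k(p(p(a)), 0))   [R2 at 1.2]
6. p(k(p(p(a)), 0))  →  p(p(p(a)))   [R2 at 1]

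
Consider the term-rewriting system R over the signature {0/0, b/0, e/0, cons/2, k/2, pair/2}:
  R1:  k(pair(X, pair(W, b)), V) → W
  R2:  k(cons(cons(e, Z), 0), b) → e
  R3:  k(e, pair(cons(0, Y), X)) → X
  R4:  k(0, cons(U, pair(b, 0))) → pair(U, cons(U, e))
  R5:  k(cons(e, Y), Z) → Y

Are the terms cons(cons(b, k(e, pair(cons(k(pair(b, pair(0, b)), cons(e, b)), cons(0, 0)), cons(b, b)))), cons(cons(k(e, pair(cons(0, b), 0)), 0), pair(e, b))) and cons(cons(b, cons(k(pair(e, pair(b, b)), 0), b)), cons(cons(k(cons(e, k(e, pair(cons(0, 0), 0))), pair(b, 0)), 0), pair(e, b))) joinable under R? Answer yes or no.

Reduce t₁ = cons(cons(b, k(e, pair(cons(k(pair(b, pair(0, b)), cons(e, b)), cons(0, 0)), cons(b, b)))), cons(cons(k(e, pair(cons(0, b), 0)), 0), pair(e, b))):
1. cons(cons(b, k(e, pair(cons(k(pair(b, pair(0, b)), cons(e, b)), cons(0, 0)), cons(b, b)))), cons(cons(k(e, pair(cons(0, b), 0)), 0), pair(e, b)))  →  cons(cons(b, k(e, pair(cons(0, cons(0, 0)), cons(b, b)))), cons(cons(k(e, pair(cons(0, b), 0)), 0), pair(e, b)))   [R1 at 1.2.2.1.1]
2. cons(cons(b, k(e, pair(cons(0, cons(0, 0)), cons(b, b)))), cons(cons(k(e, pair(cons(0, b), 0)), 0), pair(e, b)))  →  cons(cons(b, cons(b, b)), cons(cons(k(e, pair(cons(0, b), 0)), 0), pair(e, b)))   [R3 at 1.2]
3. cons(cons(b, cons(b, b)), cons(cons(k(e, pair(cons(0, b), 0)), 0), pair(e, b)))  →  cons(cons(b, cons(b, b)), cons(cons(0, 0), pair(e, b)))   [R3 at 2.1.1]

Reduce t₂ = cons(cons(b, cons(k(pair(e, pair(b, b)), 0), b)), cons(cons(k(cons(e, k(e, pair(cons(0, 0), 0))), pair(b, 0)), 0), pair(e, b))):
1. cons(cons(b, cons(k(pair(e, pair(b, b)), 0), b)), cons(cons(k(cons(e, k(e, pair(cons(0, 0), 0))), pair(b, 0)), 0), pair(e, b)))  →  cons(cons(b, cons(b, b)), cons(cons(k(cons(e, k(e, pair(cons(0, 0), 0))), pair(b, 0)), 0), pair(e, b)))   [R1 at 1.2.1]
2. cons(cons(b, cons(b, b)), cons(cons(k(cons(e, k(e, pair(cons(0, 0), 0))), pair(b, 0)), 0), pair(e, b)))  →  cons(cons(b, cons(b, b)), cons(cons(k(e, pair(cons(0, 0), 0)), 0), pair(e, b)))   [R5 at 2.1.1]
3. cons(cons(b, cons(b, b)), cons(cons(k(e, pair(cons(0, 0), 0)), 0), pair(e, b)))  →  cons(cons(b, cons(b, b)), cons(cons(0, 0), pair(e, b)))   [R3 at 2.1.1]

yes — NF(t₁) = cons(cons(b, cons(b, b)), cons(cons(0, 0), pair(e, b))), NF(t₂) = cons(cons(b, cons(b, b)), cons(cons(0, 0), pair(e, b)))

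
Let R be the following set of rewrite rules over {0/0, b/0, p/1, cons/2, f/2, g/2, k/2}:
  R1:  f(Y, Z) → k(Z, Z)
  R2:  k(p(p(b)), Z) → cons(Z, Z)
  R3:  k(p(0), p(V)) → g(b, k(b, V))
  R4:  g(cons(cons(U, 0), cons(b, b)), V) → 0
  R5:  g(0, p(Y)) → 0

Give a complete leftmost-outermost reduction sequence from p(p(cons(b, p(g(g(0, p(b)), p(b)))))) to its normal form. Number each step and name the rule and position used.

1. p(p(cons(b, p(g(g(0, p(b)), p(b))))))  →  p(p(cons(b, p(g(0, p(b))))))   [R5 at 1.1.2.1.1]
2. p(p(cons(b, p(g(0, p(b))))))  →  p(p(cons(b, p(0))))   [R5 at 1.1.2.1]

p(p(cons(b, p(0))))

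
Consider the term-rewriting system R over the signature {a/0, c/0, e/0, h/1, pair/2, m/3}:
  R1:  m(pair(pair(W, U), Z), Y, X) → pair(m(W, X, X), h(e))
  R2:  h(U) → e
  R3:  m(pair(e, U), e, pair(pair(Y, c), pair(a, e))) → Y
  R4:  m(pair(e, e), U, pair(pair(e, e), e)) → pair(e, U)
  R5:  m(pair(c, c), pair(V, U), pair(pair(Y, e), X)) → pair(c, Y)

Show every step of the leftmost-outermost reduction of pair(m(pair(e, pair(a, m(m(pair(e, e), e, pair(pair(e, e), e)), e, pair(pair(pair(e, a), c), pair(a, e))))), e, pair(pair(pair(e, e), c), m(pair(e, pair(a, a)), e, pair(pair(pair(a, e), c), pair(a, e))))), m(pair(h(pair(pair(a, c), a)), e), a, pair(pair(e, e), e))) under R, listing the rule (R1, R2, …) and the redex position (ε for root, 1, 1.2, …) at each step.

1. pair(m(pair(e, pair(a, m(m(pair(e, e), e, pair(pair(e, e), e)), e, pair(pair(pair(e, a), c), pair(a, e))))), e, pair(pair(pair(e, e), c), m(pair(e, pair(a, a)), e, pair(pair(pair(a, e), c), pair(a, e))))), m(pair(h(pair(pair(a, c), a)), e), a, pair(pair(e, e), e)))  →  pair(m(pair(e, pair(a, m(pair(e, e), e, pair(pair(pair(e, a), c), pair(a, e))))), e, pair(pair(pair(e, e), c), m(pair(e, pair(a, a)), e, pair(pair(pair(a, e), c), pair(a, e))))), m(pair(h(pair(pair(a, c), a)), e), a, pair(pair(e, e), e)))   [R4 at 1.1.2.2.1]
2. pair(m(pair(e, pair(a, m(pair(e, e), e, pair(pair(pair(e, a), c), pair(a, e))))), e, pair(pair(pair(e, e), c), m(pair(e, pair(a, a)), e, pair(pair(pair(a, e), c), pair(a, e))))), m(pair(h(pair(pair(a, c), a)), e), a, pair(pair(e, e), e)))  →  pair(m(pair(e, pair(a, pair(e, a))), e, pair(pair(pair(e, e), c), m(pair(e, pair(a, a)), e, pair(pair(pair(a, e), c), pair(a, e))))), m(pair(h(pair(pair(a, c), a)), e), a, pair(pair(e, e), e)))   [R3 at 1.1.2.2]
3. pair(m(pair(e, pair(a, pair(e, a))), e, pair(pair(pair(e, e), c), m(pair(e, pair(a, a)), e, pair(pair(pair(a, e), c), pair(a, e))))), m(pair(h(pair(pair(a, c), a)), e), a, pair(pair(e, e), e)))  →  pair(m(pair(e, pair(a, pair(e, a))), e, pair(pair(pair(e, e), c), pair(a, e))), m(pair(h(pair(pair(a, c), a)), e), a, pair(pair(e, e), e)))   [R3 at 1.3.2]
4. pair(m(pair(e, pair(a, pair(e, a))), e, pair(pair(pair(e, e), c), pair(a, e))), m(pair(h(pair(pair(a, c), a)), e), a, pair(pair(e, e), e)))  →  pair(pair(e, e), m(pair(h(pair(pair(a, c), a)), e), a, pair(pair(e, e), e)))   [R3 at 1]
5. pair(pair(e, e), m(pair(h(pair(pair(a, c), a)), e), a, pair(pair(e, e), e)))  →  pair(pair(e, e), m(pair(e, e), a, pair(pair(e, e), e)))   [R2 at 2.1.1]
6. pair(pair(e, e), m(pair(e, e), a, pair(pair(e, e), e)))  →  pair(pair(e, e), pair(e, a))   [R4 at 2]

pair(pair(e, e), pair(e, a))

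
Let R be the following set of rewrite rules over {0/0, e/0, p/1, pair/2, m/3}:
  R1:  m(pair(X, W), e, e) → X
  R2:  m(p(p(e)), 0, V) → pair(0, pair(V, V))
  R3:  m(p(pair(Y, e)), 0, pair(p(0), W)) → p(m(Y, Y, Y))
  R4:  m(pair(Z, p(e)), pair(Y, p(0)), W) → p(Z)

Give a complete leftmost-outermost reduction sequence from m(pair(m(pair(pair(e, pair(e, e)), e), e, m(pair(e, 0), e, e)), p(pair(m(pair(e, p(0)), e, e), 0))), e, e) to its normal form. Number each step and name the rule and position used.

pair(e, pair(e, e))

1. m(pair(m(pair(pair(e, pair(e, e)), e), e, m(pair(e, 0), e, e)), p(pair(m(pair(e, p(0)), e, e), 0))), e, e)  →  m(pair(pair(e, pair(e, e)), e), e, m(pair(e, 0), e, e))   [R1 at ε]
2. m(pair(pair(e, pair(e, e)), e), e, m(pair(e, 0), e, e))  →  m(pair(pair(e, pair(e, e)), e), e, e)   [R1 at 3]
3. m(pair(pair(e, pair(e, e)), e), e, e)  →  pair(e, pair(e, e))   [R1 at ε]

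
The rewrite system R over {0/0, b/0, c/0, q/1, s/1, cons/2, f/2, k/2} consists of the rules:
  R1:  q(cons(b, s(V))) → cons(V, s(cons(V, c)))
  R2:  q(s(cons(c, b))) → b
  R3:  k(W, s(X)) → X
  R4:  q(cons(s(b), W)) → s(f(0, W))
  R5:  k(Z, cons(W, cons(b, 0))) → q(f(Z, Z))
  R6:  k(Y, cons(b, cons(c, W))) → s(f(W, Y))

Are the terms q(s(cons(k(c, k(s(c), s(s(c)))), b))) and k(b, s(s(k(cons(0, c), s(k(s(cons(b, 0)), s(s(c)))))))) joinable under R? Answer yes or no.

no — NF(t₁) = b, NF(t₂) = s(s(c))

Reduce t₁ = q(s(cons(k(c, k(s(c), s(s(c)))), b))):
1. q(s(cons(k(c, k(s(c), s(s(c)))), b)))  →  q(s(cons(k(c, s(c)), b)))   [R3 at 1.1.1.2]
2. q(s(cons(k(c, s(c)), b)))  →  q(s(cons(c, b)))   [R3 at 1.1.1]
3. q(s(cons(c, b)))  →  b   [R2 at ε]

Reduce t₂ = k(b, s(s(k(cons(0, c), s(k(s(cons(b, 0)), s(s(c)))))))):
1. k(b, s(s(k(cons(0, c), s(k(s(cons(b, 0)), s(s(c))))))))  →  s(k(cons(0, c), s(k(s(cons(b, 0)), s(s(c))))))   [R3 at ε]
2. s(k(cons(0, c), s(k(s(cons(b, 0)), s(s(c))))))  →  s(k(s(cons(b, 0)), s(s(c))))   [R3 at 1]
3. s(k(s(cons(b, 0)), s(s(c))))  →  s(s(c))   [R3 at 1]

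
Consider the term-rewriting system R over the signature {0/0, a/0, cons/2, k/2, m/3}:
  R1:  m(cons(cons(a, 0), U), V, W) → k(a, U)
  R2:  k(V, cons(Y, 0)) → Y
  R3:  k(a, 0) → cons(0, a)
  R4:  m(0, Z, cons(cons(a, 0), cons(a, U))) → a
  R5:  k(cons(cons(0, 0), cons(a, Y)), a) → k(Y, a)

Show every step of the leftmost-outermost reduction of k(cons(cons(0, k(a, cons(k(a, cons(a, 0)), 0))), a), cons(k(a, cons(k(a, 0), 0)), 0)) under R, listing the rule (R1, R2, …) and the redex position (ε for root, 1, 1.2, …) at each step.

cons(0, a)

1. k(cons(cons(0, k(a, cons(k(a, cons(a, 0)), 0))), a), cons(k(a, cons(k(a, 0), 0)), 0))  →  k(a, cons(k(a, 0), 0))   [R2 at ε]
2. k(a, cons(k(a, 0), 0))  →  k(a, 0)   [R2 at ε]
3. k(a, 0)  →  cons(0, a)   [R3 at ε]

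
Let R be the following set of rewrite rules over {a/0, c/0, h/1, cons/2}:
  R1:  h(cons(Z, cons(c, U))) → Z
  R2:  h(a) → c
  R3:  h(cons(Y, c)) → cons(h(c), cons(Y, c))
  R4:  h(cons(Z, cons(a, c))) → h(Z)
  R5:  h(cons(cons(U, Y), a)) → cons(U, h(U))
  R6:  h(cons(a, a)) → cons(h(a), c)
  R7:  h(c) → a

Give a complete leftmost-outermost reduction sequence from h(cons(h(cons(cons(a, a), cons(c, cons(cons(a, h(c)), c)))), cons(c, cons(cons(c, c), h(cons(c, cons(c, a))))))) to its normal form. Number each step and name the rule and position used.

1. h(cons(h(cons(cons(a, a), cons(c, cons(cons(a, h(c)), c)))), cons(c, cons(cons(c, c), h(cons(c, cons(c, a)))))))  →  h(cons(cons(a, a), cons(c, cons(cons(a, h(c)), c))))   [R1 at ε]
2. h(cons(cons(a, a), cons(c, cons(cons(a, h(c)), c))))  →  cons(a, a)   [R1 at ε]

cons(a, a)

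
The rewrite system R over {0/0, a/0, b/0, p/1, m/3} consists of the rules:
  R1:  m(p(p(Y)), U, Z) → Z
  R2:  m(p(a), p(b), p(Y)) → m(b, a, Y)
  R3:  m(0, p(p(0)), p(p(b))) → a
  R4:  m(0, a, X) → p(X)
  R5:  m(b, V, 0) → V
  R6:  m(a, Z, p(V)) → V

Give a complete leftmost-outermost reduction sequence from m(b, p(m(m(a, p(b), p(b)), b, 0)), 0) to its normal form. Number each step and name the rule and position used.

p(b)

1. m(b, p(m(m(a, p(b), p(b)), b, 0)), 0)  →  p(m(m(a, p(b), p(b)), b, 0))   [R5 at ε]
2. p(m(m(a, p(b), p(b)), b, 0))  →  p(m(b, b, 0))   [R6 at 1.1]
3. p(m(b, b, 0))  →  p(b)   [R5 at 1]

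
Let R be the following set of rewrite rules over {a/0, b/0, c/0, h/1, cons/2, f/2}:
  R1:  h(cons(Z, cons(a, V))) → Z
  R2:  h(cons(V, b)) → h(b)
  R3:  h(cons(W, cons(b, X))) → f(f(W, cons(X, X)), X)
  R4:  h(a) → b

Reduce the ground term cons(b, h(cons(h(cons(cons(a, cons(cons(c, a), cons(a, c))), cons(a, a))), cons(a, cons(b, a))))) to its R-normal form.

cons(b, cons(a, cons(cons(c, a), cons(a, c))))

1. cons(b, h(cons(h(cons(cons(a, cons(cons(c, a), cons(a, c))), cons(a, a))), cons(a, cons(b, a)))))  →  cons(b, h(cons(cons(a, cons(cons(c, a), cons(a, c))), cons(a, a))))   [R1 at 2]
2. cons(b, h(cons(cons(a, cons(cons(c, a), cons(a, c))), cons(a, a))))  →  cons(b, cons(a, cons(cons(c, a), cons(a, c))))   [R1 at 2]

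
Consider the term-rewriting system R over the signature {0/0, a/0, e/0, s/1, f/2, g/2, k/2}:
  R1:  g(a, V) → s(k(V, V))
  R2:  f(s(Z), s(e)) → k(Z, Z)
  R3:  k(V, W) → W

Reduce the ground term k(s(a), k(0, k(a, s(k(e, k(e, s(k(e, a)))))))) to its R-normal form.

1. k(s(a), k(0, k(a, s(k(e, k(e, s(k(e, a))))))))  →  k(0, k(a, s(k(e, k(e, s(k(e, a)))))))   [R3 at ε]
2. k(0, k(a, s(k(e, k(e, s(k(e, a)))))))  →  k(a, s(k(e, k(e, s(k(e, a))))))   [R3 at ε]
3. k(a, s(k(e, k(e, s(k(e, a))))))  →  s(k(e, k(e, s(k(e, a)))))   [R3 at ε]
4. s(k(e, k(e, s(k(e, a)))))  →  s(k(e, s(k(e, a))))   [R3 at 1]
5. s(k(e, s(k(e, a))))  →  s(s(k(e, a)))   [R3 at 1]
6. s(s(k(e, a)))  →  s(s(a))   [R3 at 1.1]

s(s(a))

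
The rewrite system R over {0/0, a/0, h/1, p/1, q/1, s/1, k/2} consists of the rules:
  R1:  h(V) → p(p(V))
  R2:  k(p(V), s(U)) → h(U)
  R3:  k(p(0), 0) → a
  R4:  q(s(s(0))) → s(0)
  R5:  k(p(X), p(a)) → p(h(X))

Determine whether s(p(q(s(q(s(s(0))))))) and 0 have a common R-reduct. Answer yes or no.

no — NF(t₁) = s(p(s(0))), NF(t₂) = 0

Reduce t₁ = s(p(q(s(q(s(s(0))))))):
1. s(p(q(s(q(s(s(0)))))))  →  s(p(q(s(s(0)))))   [R4 at 1.1.1.1]
2. s(p(q(s(s(0)))))  →  s(p(s(0)))   [R4 at 1.1]

Reduce t₂ = 0:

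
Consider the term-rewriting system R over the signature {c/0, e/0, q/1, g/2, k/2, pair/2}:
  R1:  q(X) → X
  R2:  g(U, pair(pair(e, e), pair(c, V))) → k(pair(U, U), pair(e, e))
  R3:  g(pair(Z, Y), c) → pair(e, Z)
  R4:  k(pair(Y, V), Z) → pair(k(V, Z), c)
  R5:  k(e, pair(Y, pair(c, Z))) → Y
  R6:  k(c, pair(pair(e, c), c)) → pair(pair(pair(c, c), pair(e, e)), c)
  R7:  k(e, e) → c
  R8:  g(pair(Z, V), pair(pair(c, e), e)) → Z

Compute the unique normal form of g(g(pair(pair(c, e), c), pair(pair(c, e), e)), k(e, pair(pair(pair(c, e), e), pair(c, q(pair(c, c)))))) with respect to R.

1. g(g(pair(pair(c, e), c), pair(pair(c, e), e)), k(e, pair(pair(pair(c, e), e), pair(c, q(pair(c, c))))))  →  g(pair(c, e), k(e, pair(pair(pair(c, e), e), pair(c, q(pair(c, c))))))   [R8 at 1]
2. g(pair(c, e), k(e, pair(pair(pair(c, e), e), pair(c, q(pair(c, c))))))  →  g(pair(c, e), pair(pair(c, e), e))   [R5 at 2]
3. g(pair(c, e), pair(pair(c, e), e))  →  c   [R8 at ε]

c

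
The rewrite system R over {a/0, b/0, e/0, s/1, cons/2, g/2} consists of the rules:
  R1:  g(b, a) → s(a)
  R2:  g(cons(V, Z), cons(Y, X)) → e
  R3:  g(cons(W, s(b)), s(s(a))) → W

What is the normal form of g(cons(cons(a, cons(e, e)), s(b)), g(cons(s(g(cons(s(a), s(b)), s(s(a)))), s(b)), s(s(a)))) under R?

1. g(cons(cons(a, cons(e, e)), s(b)), g(cons(s(g(cons(s(a), s(b)), s(s(a)))), s(b)), s(s(a))))  →  g(cons(cons(a, cons(e, e)), s(b)), s(g(cons(s(a), s(b)), s(s(a)))))   [R3 at 2]
2. g(cons(cons(a, cons(e, e)), s(b)), s(g(cons(s(a), s(b)), s(s(a)))))  →  g(cons(cons(a, cons(e, e)), s(b)), s(s(a)))   [R3 at 2.1]
3. g(cons(cons(a, cons(e, e)), s(b)), s(s(a)))  →  cons(a, cons(e, e))   [R3 at ε]

cons(a, cons(e, e))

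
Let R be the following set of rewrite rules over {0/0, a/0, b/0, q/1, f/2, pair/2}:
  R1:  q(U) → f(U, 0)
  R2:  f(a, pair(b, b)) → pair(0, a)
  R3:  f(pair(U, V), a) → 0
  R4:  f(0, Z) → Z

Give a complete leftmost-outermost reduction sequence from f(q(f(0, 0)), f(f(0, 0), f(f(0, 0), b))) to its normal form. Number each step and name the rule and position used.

b

1. f(q(f(0, 0)), f(f(0, 0), f(f(0, 0), b)))  →  f(f(f(0, 0), 0), f(f(0, 0), f(f(0, 0), b)))   [R1 at 1]
2. f(f(f(0, 0), 0), f(f(0, 0), f(f(0, 0), b)))  →  f(f(0, 0), f(f(0, 0), f(f(0, 0), b)))   [R4 at 1.1]
3. f(f(0, 0), f(f(0, 0), f(f(0, 0), b)))  →  f(0, f(f(0, 0), f(f(0, 0), b)))   [R4 at 1]
4. f(0, f(f(0, 0), f(f(0, 0), b)))  →  f(f(0, 0), f(f(0, 0), b))   [R4 at ε]
5. f(f(0, 0), f(f(0, 0), b))  →  f(0, f(f(0, 0), b))   [R4 at 1]
6. f(0, f(f(0, 0), b))  →  f(f(0, 0), b)   [R4 at ε]
7. f(f(0, 0), b)  →  f(0, b)   [R4 at 1]
8. f(0, b)  →  b   [R4 at ε]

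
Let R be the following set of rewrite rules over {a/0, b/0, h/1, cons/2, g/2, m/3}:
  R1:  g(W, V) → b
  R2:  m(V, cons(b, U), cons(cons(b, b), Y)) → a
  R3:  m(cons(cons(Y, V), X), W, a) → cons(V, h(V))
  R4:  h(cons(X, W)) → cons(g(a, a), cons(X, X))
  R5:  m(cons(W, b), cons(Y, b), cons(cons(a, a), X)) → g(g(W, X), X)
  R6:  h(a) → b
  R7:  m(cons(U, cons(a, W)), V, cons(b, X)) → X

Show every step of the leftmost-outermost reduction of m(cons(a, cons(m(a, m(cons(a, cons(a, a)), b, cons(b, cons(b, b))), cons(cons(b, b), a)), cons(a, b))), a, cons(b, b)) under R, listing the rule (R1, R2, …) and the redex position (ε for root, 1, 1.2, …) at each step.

1. m(cons(a, cons(m(a, m(cons(a, cons(a, a)), b, cons(b, cons(b, b))), cons(cons(b, b), a)), cons(a, b))), a, cons(b, b))  →  m(cons(a, cons(m(a, cons(b, b), cons(cons(b, b), a)), cons(a, b))), a, cons(b, b))   [R7 at 1.2.1.2]
2. m(cons(a, cons(m(a, cons(b, b), cons(cons(b, b), a)), cons(a, b))), a, cons(b, b))  →  m(cons(a, cons(a, cons(a, b))), a, cons(b, b))   [R2 at 1.2.1]
3. m(cons(a, cons(a, cons(a, b))), a, cons(b, b))  →  b   [R7 at ε]

b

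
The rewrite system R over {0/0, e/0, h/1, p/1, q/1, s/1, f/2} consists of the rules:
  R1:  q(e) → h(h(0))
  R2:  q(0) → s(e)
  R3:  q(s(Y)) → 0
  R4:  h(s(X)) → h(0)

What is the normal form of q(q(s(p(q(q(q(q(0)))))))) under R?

s(e)

1. q(q(s(p(q(q(q(q(0))))))))  →  q(0)   [R3 at 1]
2. q(0)  →  s(e)   [R2 at ε]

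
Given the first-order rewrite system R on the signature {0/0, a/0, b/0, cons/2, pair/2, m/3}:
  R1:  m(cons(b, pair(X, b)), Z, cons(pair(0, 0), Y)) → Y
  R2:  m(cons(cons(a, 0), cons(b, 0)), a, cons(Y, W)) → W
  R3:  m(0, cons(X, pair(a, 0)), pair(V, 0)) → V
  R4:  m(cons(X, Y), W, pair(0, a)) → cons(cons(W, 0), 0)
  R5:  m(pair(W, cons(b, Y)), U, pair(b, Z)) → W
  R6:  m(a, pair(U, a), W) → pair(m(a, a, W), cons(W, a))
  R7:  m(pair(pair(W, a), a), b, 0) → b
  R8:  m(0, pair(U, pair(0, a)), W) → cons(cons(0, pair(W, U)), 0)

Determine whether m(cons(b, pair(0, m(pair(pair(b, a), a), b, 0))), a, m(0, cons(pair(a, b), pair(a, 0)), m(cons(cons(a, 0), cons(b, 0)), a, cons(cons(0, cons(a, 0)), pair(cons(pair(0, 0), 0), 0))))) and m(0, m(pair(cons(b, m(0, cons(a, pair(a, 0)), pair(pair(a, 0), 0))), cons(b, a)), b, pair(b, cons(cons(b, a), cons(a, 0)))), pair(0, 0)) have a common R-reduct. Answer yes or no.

Reduce t₁ = m(cons(b, pair(0, m(pair(pair(b, a), a), b, 0))), a, m(0, cons(pair(a, b), pair(a, 0)), m(cons(cons(a, 0), cons(b, 0)), a, cons(cons(0, cons(a, 0)), pair(cons(pair(0, 0), 0), 0))))):
1. m(cons(b, pair(0, m(pair(pair(b, a), a), b, 0))), a, m(0, cons(pair(a, b), pair(a, 0)), m(cons(cons(a, 0), cons(b, 0)), a, cons(cons(0, cons(a, 0)), pair(cons(pair(0, 0), 0), 0)))))  →  m(cons(b, pair(0, b)), a, m(0, cons(pair(a, b), pair(a, 0)), m(cons(cons(a, 0), cons(b, 0)), a, cons(cons(0, cons(a, 0)), pair(cons(pair(0, 0), 0), 0)))))   [R7 at 1.2.2]
2. m(cons(b, pair(0, b)), a, m(0, cons(pair(a, b), pair(a, 0)), m(cons(cons(a, 0), cons(b, 0)), a, cons(cons(0, cons(a, 0)), pair(cons(pair(0, 0), 0), 0)))))  →  m(cons(b, pair(0, b)), a, m(0, cons(pair(a, b), pair(a, 0)), pair(cons(pair(0, 0), 0), 0)))   [R2 at 3.3]
3. m(cons(b, pair(0, b)), a, m(0, cons(pair(a, b), pair(a, 0)), pair(cons(pair(0, 0), 0), 0)))  →  m(cons(b, pair(0, b)), a, cons(pair(0, 0), 0))   [R3 at 3]
4. m(cons(b, pair(0, b)), a, cons(pair(0, 0), 0))  →  0   [R1 at ε]

Reduce t₂ = m(0, m(pair(cons(b, m(0, cons(a, pair(a, 0)), pair(pair(a, 0), 0))), cons(b, a)), b, pair(b, cons(cons(b, a), cons(a, 0)))), pair(0, 0)):
1. m(0, m(pair(cons(b, m(0, cons(a, pair(a, 0)), pair(pair(a, 0), 0))), cons(b, a)), b, pair(b, cons(cons(b, a), cons(a, 0)))), pair(0, 0))  →  m(0, cons(b, m(0, cons(a, pair(a, 0)), pair(pair(a, 0), 0))), pair(0, 0))   [R5 at 2]
2. m(0, cons(b, m(0, cons(a, pair(a, 0)), pair(pair(a, 0), 0))), pair(0, 0))  →  m(0, cons(b, pair(a, 0)), pair(0, 0))   [R3 at 2.2]
3. m(0, cons(b, pair(a, 0)), pair(0, 0))  →  0   [R3 at ε]

yes — NF(t₁) = 0, NF(t₂) = 0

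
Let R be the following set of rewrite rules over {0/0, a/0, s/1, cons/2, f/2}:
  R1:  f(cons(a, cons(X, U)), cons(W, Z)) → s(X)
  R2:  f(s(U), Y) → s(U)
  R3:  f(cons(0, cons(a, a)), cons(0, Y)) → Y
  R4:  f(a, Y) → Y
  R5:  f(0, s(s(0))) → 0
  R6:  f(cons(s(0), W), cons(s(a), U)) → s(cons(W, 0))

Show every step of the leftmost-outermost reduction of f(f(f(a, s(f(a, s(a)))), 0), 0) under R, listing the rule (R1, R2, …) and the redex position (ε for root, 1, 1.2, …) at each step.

s(s(a))

1. f(f(f(a, s(f(a, s(a)))), 0), 0)  →  f(f(s(f(a, s(a))), 0), 0)   [R4 at 1.1]
2. f(f(s(f(a, s(a))), 0), 0)  →  f(s(f(a, s(a))), 0)   [R2 at 1]
3. f(s(f(a, s(a))), 0)  →  s(f(a, s(a)))   [R2 at ε]
4. s(f(a, s(a)))  →  s(s(a))   [R4 at 1]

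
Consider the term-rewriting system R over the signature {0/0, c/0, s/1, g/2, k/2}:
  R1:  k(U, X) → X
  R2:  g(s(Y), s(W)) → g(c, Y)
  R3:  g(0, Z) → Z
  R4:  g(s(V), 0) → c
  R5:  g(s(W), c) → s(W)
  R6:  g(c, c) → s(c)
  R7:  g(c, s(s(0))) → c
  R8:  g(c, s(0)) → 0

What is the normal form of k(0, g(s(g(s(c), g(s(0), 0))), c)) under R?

1. k(0, g(s(g(s(c), g(s(0), 0))), c))  →  g(s(g(s(c), g(s(0), 0))), c)   [R1 at ε]
2. g(s(g(s(c), g(s(0), 0))), c)  →  s(g(s(c), g(s(0), 0)))   [R5 at ε]
3. s(g(s(c), g(s(0), 0)))  →  s(g(s(c), c))   [R4 at 1.2]
4. s(g(s(c), c))  →  s(s(c))   [R5 at 1]

s(s(c))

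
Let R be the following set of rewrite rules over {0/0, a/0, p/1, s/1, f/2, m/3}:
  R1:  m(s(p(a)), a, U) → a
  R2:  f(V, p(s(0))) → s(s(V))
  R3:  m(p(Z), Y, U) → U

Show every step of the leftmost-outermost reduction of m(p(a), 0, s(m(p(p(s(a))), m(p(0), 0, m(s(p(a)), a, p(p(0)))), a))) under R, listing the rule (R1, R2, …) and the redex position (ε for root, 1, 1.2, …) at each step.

s(a)

1. m(p(a), 0, s(m(p(p(s(a))), m(p(0), 0, m(s(p(a)), a, p(p(0)))), a)))  →  s(m(p(p(s(a))), m(p(0), 0, m(s(p(a)), a, p(p(0)))), a))   [R3 at ε]
2. s(m(p(p(s(a))), m(p(0), 0, m(s(p(a)), a, p(p(0)))), a))  →  s(a)   [R3 at 1]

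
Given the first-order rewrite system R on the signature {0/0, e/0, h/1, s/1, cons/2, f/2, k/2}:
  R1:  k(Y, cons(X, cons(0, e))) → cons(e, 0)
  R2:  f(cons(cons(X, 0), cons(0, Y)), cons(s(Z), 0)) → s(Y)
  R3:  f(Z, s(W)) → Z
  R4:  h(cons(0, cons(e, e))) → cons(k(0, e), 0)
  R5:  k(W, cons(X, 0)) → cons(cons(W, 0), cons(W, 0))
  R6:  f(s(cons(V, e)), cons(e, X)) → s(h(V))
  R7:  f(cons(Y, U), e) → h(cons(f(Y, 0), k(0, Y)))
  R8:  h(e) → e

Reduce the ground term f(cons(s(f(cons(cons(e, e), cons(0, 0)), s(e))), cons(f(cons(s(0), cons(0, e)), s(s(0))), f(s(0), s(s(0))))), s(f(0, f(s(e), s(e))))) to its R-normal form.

cons(s(cons(cons(e, e), cons(0, 0))), cons(cons(s(0), cons(0, e)), s(0)))

1. f(cons(s(f(cons(cons(e, e), cons(0, 0)), s(e))), cons(f(cons(s(0), cons(0, e)), s(s(0))), f(s(0), s(s(0))))), s(f(0, f(s(e), s(e)))))  →  cons(s(f(cons(cons(e, e), cons(0, 0)), s(e))), cons(f(cons(s(0), cons(0, e)), s(s(0))), f(s(0), s(s(0)))))   [R3 at ε]
2. cons(s(f(cons(cons(e, e), cons(0, 0)), s(e))), cons(f(cons(s(0), cons(0, e)), s(s(0))), f(s(0), s(s(0)))))  →  cons(s(cons(cons(e, e), cons(0, 0))), cons(f(cons(s(0), cons(0, e)), s(s(0))), f(s(0), s(s(0)))))   [R3 at 1.1]
3. cons(s(cons(cons(e, e), cons(0, 0))), cons(f(cons(s(0), cons(0, e)), s(s(0))), f(s(0), s(s(0)))))  →  cons(s(cons(cons(e, e), cons(0, 0))), cons(cons(s(0), cons(0, e)), f(s(0), s(s(0)))))   [R3 at 2.1]
4. cons(s(cons(cons(e, e), cons(0, 0))), cons(cons(s(0), cons(0, e)), f(s(0), s(s(0)))))  →  cons(s(cons(cons(e, e), cons(0, 0))), cons(cons(s(0), cons(0, e)), s(0)))   [R3 at 2.2]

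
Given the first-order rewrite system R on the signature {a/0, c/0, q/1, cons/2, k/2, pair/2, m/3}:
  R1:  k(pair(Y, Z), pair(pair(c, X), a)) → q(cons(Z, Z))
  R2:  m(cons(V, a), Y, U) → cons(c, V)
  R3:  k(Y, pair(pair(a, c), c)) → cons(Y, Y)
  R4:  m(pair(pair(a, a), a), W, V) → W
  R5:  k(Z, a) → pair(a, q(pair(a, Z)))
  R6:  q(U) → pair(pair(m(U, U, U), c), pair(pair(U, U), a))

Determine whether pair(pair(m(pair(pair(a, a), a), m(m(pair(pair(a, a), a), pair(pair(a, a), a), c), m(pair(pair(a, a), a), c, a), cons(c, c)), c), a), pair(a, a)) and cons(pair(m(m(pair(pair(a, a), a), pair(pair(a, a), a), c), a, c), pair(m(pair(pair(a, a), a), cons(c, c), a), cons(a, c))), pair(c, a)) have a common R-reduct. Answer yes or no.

Reduce t₁ = pair(pair(m(pair(pair(a, a), a), m(m(pair(pair(a, a), a), pair(pair(a, a), a), c), m(pair(pair(a, a), a), c, a), cons(c, c)), c), a), pair(a, a)):
1. pair(pair(m(pair(pair(a, a), a), m(m(pair(pair(a, a), a), pair(pair(a, a), a), c), m(pair(pair(a, a), a), c, a), cons(c, c)), c), a), pair(a, a))  →  pair(pair(m(m(pair(pair(a, a), a), pair(pair(a, a), a), c), m(pair(pair(a, a), a), c, a), cons(c, c)), a), pair(a, a))   [R4 at 1.1]
2. pair(pair(m(m(pair(pair(a, a), a), pair(pair(a, a), a), c), m(pair(pair(a, a), a), c, a), cons(c, c)), a), pair(a, a))  →  pair(pair(m(pair(pair(a, a), a), m(pair(pair(a, a), a), c, a), cons(c, c)), a), pair(a, a))   [R4 at 1.1.1]
3. pair(pair(m(pair(pair(a, a), a), m(pair(pair(a, a), a), c, a), cons(c, c)), a), pair(a, a))  →  pair(pair(m(pair(pair(a, a), a), c, a), a), pair(a, a))   [R4 at 1.1]
4. pair(pair(m(pair(pair(a, a), a), c, a), a), pair(a, a))  →  pair(pair(c, a), pair(a, a))   [R4 at 1.1]

Reduce t₂ = cons(pair(m(m(pair(pair(a, a), a), pair(pair(a, a), a), c), a, c), pair(m(pair(pair(a, a), a), cons(c, c), a), cons(a, c))), pair(c, a)):
1. cons(pair(m(m(pair(pair(a, a), a), pair(pair(a, a), a), c), a, c), pair(m(pair(pair(a, a), a), cons(c, c), a), cons(a, c))), pair(c, a))  →  cons(pair(m(pair(pair(a, a), a), a, c), pair(m(pair(pair(a, a), a), cons(c, c), a), cons(a, c))), pair(c, a))   [R4 at 1.1.1]
2. cons(pair(m(pair(pair(a, a), a), a, c), pair(m(pair(pair(a, a), a), cons(c, c), a), cons(a, c))), pair(c, a))  →  cons(pair(a, pair(m(pair(pair(a, a), a), cons(c, c), a), cons(a, c))), pair(c, a))   [R4 at 1.1]
3. cons(pair(a, pair(m(pair(pair(a, a), a), cons(c, c), a), cons(a, c))), pair(c, a))  →  cons(pair(a, pair(cons(c, c), cons(a, c))), pair(c, a))   [R4 at 1.2.1]

no — NF(t₁) = pair(pair(c, a), pair(a, a)), NF(t₂) = cons(pair(a, pair(cons(c, c), cons(a, c))), pair(c, a))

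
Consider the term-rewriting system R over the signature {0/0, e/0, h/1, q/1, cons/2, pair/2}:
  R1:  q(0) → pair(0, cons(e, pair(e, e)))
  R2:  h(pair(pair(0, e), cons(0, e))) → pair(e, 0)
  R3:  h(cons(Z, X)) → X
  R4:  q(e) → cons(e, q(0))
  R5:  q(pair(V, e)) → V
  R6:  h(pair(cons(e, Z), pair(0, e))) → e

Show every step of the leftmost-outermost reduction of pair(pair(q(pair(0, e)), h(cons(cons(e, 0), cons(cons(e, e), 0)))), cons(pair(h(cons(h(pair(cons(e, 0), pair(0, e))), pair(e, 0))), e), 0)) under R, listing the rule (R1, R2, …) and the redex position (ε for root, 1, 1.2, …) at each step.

1. pair(pair(q(pair(0, e)), h(cons(cons(e, 0), cons(cons(e, e), 0)))), cons(pair(h(cons(h(pair(cons(e, 0), pair(0, e))), pair(e, 0))), e), 0))  →  pair(pair(0, h(cons(cons(e, 0), cons(cons(e, e), 0)))), cons(pair(h(cons(h(pair(cons(e, 0), pair(0, e))), pair(e, 0))), e), 0))   [R5 at 1.1]
2. pair(pair(0, h(cons(cons(e, 0), cons(cons(e, e), 0)))), cons(pair(h(cons(h(pair(cons(e, 0), pair(0, e))), pair(e, 0))), e), 0))  →  pair(pair(0, cons(cons(e, e), 0)), cons(pair(h(cons(h(pair(cons(e, 0), pair(0, e))), pair(e, 0))), e), 0))   [R3 at 1.2]
3. pair(pair(0, cons(cons(e, e), 0)), cons(pair(h(cons(h(pair(cons(e, 0), pair(0, e))), pair(e, 0))), e), 0))  →  pair(pair(0, cons(cons(e, e), 0)), cons(pair(pair(e, 0), e), 0))   [R3 at 2.1.1]

pair(pair(0, cons(cons(e, e), 0)), cons(pair(pair(e, 0), e), 0))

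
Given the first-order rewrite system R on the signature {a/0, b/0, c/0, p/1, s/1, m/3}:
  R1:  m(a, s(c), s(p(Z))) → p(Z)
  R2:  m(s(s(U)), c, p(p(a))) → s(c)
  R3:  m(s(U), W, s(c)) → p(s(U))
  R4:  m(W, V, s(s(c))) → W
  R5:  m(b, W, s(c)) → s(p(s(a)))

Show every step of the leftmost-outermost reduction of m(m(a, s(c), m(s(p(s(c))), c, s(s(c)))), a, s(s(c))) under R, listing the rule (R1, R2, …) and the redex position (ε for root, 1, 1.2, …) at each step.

1. m(m(a, s(c), m(s(p(s(c))), c, s(s(c)))), a, s(s(c)))  →  m(a, s(c), m(s(p(s(c))), c, s(s(c))))   [R4 at ε]
2. m(a, s(c), m(s(p(s(c))), c, s(s(c))))  →  m(a, s(c), s(p(s(c))))   [R4 at 3]
3. m(a, s(c), s(p(s(c))))  →  p(s(c))   [R1 at ε]

p(s(c))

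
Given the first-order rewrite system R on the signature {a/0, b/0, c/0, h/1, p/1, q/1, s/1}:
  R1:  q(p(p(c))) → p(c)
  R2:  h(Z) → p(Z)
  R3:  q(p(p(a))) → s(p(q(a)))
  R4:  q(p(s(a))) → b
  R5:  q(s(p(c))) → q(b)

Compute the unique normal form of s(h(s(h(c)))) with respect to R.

s(p(s(p(c))))

1. s(h(s(h(c))))  →  s(p(s(h(c))))   [R2 at 1]
2. s(p(s(h(c))))  →  s(p(s(p(c))))   [R2 at 1.1.1]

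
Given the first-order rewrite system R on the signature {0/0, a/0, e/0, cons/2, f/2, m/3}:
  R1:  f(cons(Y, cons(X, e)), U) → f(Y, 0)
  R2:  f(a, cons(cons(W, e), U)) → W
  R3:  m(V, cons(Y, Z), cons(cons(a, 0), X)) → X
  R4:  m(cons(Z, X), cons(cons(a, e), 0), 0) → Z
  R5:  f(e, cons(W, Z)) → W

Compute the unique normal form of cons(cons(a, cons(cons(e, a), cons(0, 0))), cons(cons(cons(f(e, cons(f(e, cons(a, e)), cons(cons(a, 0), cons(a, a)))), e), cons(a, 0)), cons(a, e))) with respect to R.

1. cons(cons(a, cons(cons(e, a), cons(0, 0))), cons(cons(cons(f(e, cons(f(e, cons(a, e)), cons(cons(a, 0), cons(a, a)))), e), cons(a, 0)), cons(a, e)))  →  cons(cons(a, cons(cons(e, a), cons(0, 0))), cons(cons(cons(f(e, cons(a, e)), e), cons(a, 0)), cons(a, e)))   [R5 at 2.1.1.1]
2. cons(cons(a, cons(cons(e, a), cons(0, 0))), cons(cons(cons(f(e, cons(a, e)), e), cons(a, 0)), cons(a, e)))  →  cons(cons(a, cons(cons(e, a), cons(0, 0))), cons(cons(cons(a, e), cons(a, 0)), cons(a, e)))   [R5 at 2.1.1.1]

cons(cons(a, cons(cons(e, a), cons(0, 0))), cons(cons(cons(a, e), cons(a, 0)), cons(a, e)))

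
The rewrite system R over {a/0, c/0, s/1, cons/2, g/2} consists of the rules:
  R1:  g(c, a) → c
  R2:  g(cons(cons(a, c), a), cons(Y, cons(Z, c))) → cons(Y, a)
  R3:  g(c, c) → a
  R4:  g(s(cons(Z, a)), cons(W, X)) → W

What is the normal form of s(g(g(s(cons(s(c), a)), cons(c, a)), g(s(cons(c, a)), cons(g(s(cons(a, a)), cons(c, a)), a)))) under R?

1. s(g(g(s(cons(s(c), a)), cons(c, a)), g(s(cons(c, a)), cons(g(s(cons(a, a)), cons(c, a)), a))))  →  s(g(c, g(s(cons(c, a)), cons(g(s(cons(a, a)), cons(c, a)), a))))   [R4 at 1.1]
2. s(g(c, g(s(cons(c, a)), cons(g(s(cons(a, a)), cons(c, a)), a))))  →  s(g(c, g(s(cons(a, a)), cons(c, a))))   [R4 at 1.2]
3. s(g(c, g(s(cons(a, a)), cons(c, a))))  →  s(g(c, c))   [R4 at 1.2]
4. s(g(c, c))  →  s(a)   [R3 at 1]

s(a)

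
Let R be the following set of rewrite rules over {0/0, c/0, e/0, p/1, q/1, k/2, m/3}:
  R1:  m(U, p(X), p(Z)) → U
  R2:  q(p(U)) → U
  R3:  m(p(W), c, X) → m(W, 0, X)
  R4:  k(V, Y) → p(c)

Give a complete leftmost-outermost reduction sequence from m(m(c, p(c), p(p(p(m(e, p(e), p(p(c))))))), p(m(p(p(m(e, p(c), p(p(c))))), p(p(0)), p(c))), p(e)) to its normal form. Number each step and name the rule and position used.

1. m(m(c, p(c), p(p(p(m(e, p(e), p(p(c))))))), p(m(p(p(m(e, p(c), p(p(c))))), p(p(0)), p(c))), p(e))  →  m(c, p(c), p(p(p(m(e, p(e), p(p(c)))))))   [R1 at ε]
2. m(c, p(c), p(p(p(m(e, p(e), p(p(c)))))))  →  c   [R1 at ε]

c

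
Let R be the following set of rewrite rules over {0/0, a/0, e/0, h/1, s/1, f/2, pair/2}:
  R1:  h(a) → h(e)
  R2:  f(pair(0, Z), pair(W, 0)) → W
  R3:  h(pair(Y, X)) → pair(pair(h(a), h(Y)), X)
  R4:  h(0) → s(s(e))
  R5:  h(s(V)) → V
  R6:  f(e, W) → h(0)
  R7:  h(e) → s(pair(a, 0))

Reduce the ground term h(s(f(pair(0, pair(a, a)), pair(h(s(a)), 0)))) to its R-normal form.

a

1. h(s(f(pair(0, pair(a, a)), pair(h(s(a)), 0))))  →  f(pair(0, pair(a, a)), pair(h(s(a)), 0))   [R5 at ε]
2. f(pair(0, pair(a, a)), pair(h(s(a)), 0))  →  h(s(a))   [R2 at ε]
3. h(s(a))  →  a   [R5 at ε]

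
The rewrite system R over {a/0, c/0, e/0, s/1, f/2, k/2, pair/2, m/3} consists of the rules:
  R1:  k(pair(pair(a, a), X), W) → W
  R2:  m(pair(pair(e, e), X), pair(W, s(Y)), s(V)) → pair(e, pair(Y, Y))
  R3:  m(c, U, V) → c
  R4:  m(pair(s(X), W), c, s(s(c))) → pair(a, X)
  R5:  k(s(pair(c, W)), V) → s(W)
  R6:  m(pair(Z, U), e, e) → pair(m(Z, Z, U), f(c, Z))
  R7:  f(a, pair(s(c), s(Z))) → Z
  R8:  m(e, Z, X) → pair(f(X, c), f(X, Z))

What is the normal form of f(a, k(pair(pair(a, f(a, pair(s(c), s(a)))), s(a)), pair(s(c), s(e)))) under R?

e

1. f(a, k(pair(pair(a, f(a, pair(s(c), s(a)))), s(a)), pair(s(c), s(e))))  →  f(a, k(pair(pair(a, a), s(a)), pair(s(c), s(e))))   [R7 at 2.1.1.2]
2. f(a, k(pair(pair(a, a), s(a)), pair(s(c), s(e))))  →  f(a, pair(s(c), s(e)))   [R1 at 2]
3. f(a, pair(s(c), s(e)))  →  e   [R7 at ε]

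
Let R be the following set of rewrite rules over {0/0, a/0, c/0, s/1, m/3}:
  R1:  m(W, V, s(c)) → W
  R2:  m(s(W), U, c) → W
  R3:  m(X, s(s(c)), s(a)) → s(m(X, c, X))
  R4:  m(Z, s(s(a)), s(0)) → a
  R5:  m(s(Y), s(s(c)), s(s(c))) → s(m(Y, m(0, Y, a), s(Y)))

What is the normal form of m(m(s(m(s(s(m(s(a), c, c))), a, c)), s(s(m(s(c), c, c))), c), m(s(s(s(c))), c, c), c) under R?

a

1. m(m(s(m(s(s(m(s(a), c, c))), a, c)), s(s(m(s(c), c, c))), c), m(s(s(s(c))), c, c), c)  →  m(m(s(s(m(s(a), c, c))), a, c), m(s(s(s(c))), c, c), c)   [R2 at 1]
2. m(m(s(s(m(s(a), c, c))), a, c), m(s(s(s(c))), c, c), c)  →  m(s(m(s(a), c, c)), m(s(s(s(c))), c, c), c)   [R2 at 1]
3. m(s(m(s(a), c, c)), m(s(s(s(c))), c, c), c)  →  m(s(a), c, c)   [R2 at ε]
4. m(s(a), c, c)  →  a   [R2 at ε]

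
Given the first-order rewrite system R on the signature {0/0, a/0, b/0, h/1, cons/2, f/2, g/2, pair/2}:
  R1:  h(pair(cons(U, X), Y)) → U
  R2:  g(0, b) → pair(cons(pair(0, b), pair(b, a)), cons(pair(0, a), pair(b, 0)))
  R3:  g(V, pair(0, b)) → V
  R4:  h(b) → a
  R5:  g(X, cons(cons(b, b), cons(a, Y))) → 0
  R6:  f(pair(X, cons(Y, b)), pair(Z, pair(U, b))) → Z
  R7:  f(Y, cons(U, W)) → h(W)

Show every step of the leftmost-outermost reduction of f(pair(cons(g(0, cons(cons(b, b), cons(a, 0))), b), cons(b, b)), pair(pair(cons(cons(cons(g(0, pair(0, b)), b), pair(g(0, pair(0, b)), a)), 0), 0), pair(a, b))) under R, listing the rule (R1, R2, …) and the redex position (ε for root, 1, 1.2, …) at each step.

1. f(pair(cons(g(0, cons(cons(b, b), cons(a, 0))), b), cons(b, b)), pair(pair(cons(cons(cons(g(0, pair(0, b)), b), pair(g(0, pair(0, b)), a)), 0), 0), pair(a, b)))  →  pair(cons(cons(cons(g(0, pair(0, b)), b), pair(g(0, pair(0, b)), a)), 0), 0)   [R6 at ε]
2. pair(cons(cons(cons(g(0, pair(0, b)), b), pair(g(0, pair(0, b)), a)), 0), 0)  →  pair(cons(cons(cons(0, b), pair(g(0, pair(0, b)), a)), 0), 0)   [R3 at 1.1.1.1]
3. pair(cons(cons(cons(0, b), pair(g(0, pair(0, b)), a)), 0), 0)  →  pair(cons(cons(cons(0, b), pair(0, a)), 0), 0)   [R3 at 1.1.2.1]

pair(cons(cons(cons(0, b), pair(0, a)), 0), 0)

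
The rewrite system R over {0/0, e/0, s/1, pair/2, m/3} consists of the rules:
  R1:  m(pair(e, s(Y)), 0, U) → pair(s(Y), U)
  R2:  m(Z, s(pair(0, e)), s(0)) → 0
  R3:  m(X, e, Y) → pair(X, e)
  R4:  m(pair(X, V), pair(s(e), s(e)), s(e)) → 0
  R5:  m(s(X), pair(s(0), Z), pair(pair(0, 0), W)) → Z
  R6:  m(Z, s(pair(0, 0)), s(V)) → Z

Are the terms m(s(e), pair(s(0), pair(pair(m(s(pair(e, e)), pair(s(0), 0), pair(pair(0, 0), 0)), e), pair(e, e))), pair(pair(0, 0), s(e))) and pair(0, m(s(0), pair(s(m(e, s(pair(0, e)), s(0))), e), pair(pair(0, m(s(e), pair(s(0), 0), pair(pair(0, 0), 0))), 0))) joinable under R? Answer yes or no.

Reduce t₁ = m(s(e), pair(s(0), pair(pair(m(s(pair(e, e)), pair(s(0), 0), pair(pair(0, 0), 0)), e), pair(e, e))), pair(pair(0, 0), s(e))):
1. m(s(e), pair(s(0), pair(pair(m(s(pair(e, e)), pair(s(0), 0), pair(pair(0, 0), 0)), e), pair(e, e))), pair(pair(0, 0), s(e)))  →  pair(pair(m(s(pair(e, e)), pair(s(0), 0), pair(pair(0, 0), 0)), e), pair(e, e))   [R5 at ε]
2. pair(pair(m(s(pair(e, e)), pair(s(0), 0), pair(pair(0, 0), 0)), e), pair(e, e))  →  pair(pair(0, e), pair(e, e))   [R5 at 1.1]

Reduce t₂ = pair(0, m(s(0), pair(s(m(e, s(pair(0, e)), s(0))), e), pair(pair(0, m(s(e), pair(s(0), 0), pair(pair(0, 0), 0))), 0))):
1. pair(0, m(s(0), pair(s(m(e, s(pair(0, e)), s(0))), e), pair(pair(0, m(s(e), pair(s(0), 0), pair(pair(0, 0), 0))), 0)))  →  pair(0, m(s(0), pair(s(0), e), pair(pair(0, m(s(e), pair(s(0), 0), pair(pair(0, 0), 0))), 0)))   [R2 at 2.2.1.1]
2. pair(0, m(s(0), pair(s(0), e), pair(pair(0, m(s(e), pair(s(0), 0), pair(pair(0, 0), 0))), 0)))  →  pair(0, m(s(0), pair(s(0), e), pair(pair(0, 0), 0)))   [R5 at 2.3.1.2]
3. pair(0, m(s(0), pair(s(0), e), pair(pair(0, 0), 0)))  →  pair(0, e)   [R5 at 2]

no — NF(t₁) = pair(pair(0, e), pair(e, e)), NF(t₂) = pair(0, e)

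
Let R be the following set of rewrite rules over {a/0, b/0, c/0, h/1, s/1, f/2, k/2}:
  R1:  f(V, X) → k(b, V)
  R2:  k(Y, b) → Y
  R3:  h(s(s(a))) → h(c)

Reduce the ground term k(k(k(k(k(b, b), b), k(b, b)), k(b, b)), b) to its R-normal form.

b

1. k(k(k(k(k(b, b), b), k(b, b)), k(b, b)), b)  →  k(k(k(k(b, b), b), k(b, b)), k(b, b))   [R2 at ε]
2. k(k(k(k(b, b), b), k(b, b)), k(b, b))  →  k(k(k(b, b), k(b, b)), k(b, b))   [R2 at 1.1]
3. k(k(k(b, b), k(b, b)), k(b, b))  →  k(k(b, k(b, b)), k(b, b))   [R2 at 1.1]
4. k(k(b, k(b, b)), k(b, b))  →  k(k(b, b), k(b, b))   [R2 at 1.2]
5. k(k(b, b), k(b, b))  →  k(b, k(b, b))   [R2 at 1]
6. k(b, k(b, b))  →  k(b, b)   [R2 at 2]
7. k(b, b)  →  b   [R2 at ε]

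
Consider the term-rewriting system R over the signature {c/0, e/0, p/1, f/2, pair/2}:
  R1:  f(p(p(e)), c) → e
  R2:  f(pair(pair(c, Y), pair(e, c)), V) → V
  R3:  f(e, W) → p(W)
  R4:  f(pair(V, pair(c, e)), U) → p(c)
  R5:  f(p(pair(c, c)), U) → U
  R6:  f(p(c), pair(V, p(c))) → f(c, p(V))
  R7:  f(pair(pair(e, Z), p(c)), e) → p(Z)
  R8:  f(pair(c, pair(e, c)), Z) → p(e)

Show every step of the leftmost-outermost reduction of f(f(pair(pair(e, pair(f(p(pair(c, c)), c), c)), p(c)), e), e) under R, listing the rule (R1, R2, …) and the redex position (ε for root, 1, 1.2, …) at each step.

e

1. f(f(pair(pair(e, pair(f(p(pair(c, c)), c), c)), p(c)), e), e)  →  f(p(pair(f(p(pair(c, c)), c), c)), e)   [R7 at 1]
2. f(p(pair(f(p(pair(c, c)), c), c)), e)  →  f(p(pair(c, c)), e)   [R5 at 1.1.1]
3. f(p(pair(c, c)), e)  →  e   [R5 at ε]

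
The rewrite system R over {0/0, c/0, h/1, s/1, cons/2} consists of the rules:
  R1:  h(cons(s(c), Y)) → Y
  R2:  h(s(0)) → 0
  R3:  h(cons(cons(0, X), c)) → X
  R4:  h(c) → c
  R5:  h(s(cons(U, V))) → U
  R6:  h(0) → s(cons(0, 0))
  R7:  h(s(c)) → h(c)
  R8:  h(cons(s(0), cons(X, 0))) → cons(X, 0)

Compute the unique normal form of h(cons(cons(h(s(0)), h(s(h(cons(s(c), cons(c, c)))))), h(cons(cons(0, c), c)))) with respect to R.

c

1. h(cons(cons(h(s(0)), h(s(h(cons(s(c), cons(c, c)))))), h(cons(cons(0, c), c))))  →  h(cons(cons(0, h(s(h(cons(s(c), cons(c, c)))))), h(cons(cons(0, c), c))))   [R2 at 1.1.1]
2. h(cons(cons(0, h(s(h(cons(s(c), cons(c, c)))))), h(cons(cons(0, c), c))))  →  h(cons(cons(0, h(s(cons(c, c)))), h(cons(cons(0, c), c))))   [R1 at 1.1.2.1.1]
3. h(cons(cons(0, h(s(cons(c, c)))), h(cons(cons(0, c), c))))  →  h(cons(cons(0, c), h(cons(cons(0, c), c))))   [R5 at 1.1.2]
4. h(cons(cons(0, c), h(cons(cons(0, c), c))))  →  h(cons(cons(0, c), c))   [R3 at 1.2]
5. h(cons(cons(0, c), c))  →  c   [R3 at ε]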